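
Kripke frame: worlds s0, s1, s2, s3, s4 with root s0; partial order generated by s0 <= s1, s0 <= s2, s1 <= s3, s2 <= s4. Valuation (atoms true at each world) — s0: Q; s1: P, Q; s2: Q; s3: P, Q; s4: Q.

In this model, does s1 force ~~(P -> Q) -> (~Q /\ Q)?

s1 ||-/- ~~(P -> Q) -> (~Q /\ Q): already at s1 itself, s1 ||- ~~(P -> Q) but s1 ||-/- ~Q /\ Q.
s1 ||-/- ~Q /\ Q since s1 fails ~Q.

No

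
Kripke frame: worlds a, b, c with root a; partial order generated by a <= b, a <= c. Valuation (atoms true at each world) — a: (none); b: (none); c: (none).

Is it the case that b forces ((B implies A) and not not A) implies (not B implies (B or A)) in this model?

b forces ((B implies A) and not not A) implies (not B implies (B or A)) vacuously: no world accessible from b forces the antecedent (B implies A) and not not A.

Yes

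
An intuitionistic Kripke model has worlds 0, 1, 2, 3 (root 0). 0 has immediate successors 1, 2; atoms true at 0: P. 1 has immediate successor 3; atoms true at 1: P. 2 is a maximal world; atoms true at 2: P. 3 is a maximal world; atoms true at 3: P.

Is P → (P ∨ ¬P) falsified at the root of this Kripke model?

0 ⊩ P → (P ∨ ¬P): every world accessible from 0 that forces P (namely 0, 1, 2, 3) also forces P ∨ ¬P.
So the root 0 forces P → (P ∨ ¬P); the model is not a countermodel.

No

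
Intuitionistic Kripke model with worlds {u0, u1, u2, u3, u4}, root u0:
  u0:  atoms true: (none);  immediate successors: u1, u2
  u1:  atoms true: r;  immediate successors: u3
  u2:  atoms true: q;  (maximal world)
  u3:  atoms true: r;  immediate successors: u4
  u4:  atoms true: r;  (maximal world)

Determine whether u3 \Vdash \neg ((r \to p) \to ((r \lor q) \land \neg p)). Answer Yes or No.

No

u3 \nVdash \neg ((r \to p) \to ((r \lor q) \land \neg p)) since u3 is accessible from u3 and u3 \Vdash (r \to p) \to ((r \lor q) \land \neg p).
u3 \Vdash (r \to p) \to ((r \lor q) \land \neg p) vacuously: no world accessible from u3 forces the antecedent r \to p.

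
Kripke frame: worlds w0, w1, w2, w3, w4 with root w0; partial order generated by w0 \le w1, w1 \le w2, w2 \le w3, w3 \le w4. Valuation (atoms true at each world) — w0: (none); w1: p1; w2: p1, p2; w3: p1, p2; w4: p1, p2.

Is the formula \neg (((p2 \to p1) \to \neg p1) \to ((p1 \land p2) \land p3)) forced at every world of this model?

Not every world: w0 \nVdash \neg (((p2 \to p1) \to \neg p1) \to ((p1 \land p2) \land p3)).
w0 \nVdash \neg (((p2 \to p1) \to \neg p1) \to ((p1 \land p2) \land p3)) since w0 is accessible from w0 and w0 \Vdash ((p2 \to p1) \to \neg p1) \to ((p1 \land p2) \land p3).
w0 \Vdash ((p2 \to p1) \to \neg p1) \to ((p1 \land p2) \land p3) vacuously: no world accessible from w0 forces the antecedent (p2 \to p1) \to \neg p1.

No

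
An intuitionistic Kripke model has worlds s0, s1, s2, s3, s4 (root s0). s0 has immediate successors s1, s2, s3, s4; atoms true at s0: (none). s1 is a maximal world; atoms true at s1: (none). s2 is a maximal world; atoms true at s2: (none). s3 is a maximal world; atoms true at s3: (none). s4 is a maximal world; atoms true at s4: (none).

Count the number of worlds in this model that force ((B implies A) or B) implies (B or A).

s0: does not force it — s0 does not force ((B implies A) or B) implies (B or A): already at s0 itself, s0 forces (B implies A) or B but s0 does not force B or A.
s1: does not force it — s1 does not force ((B implies A) or B) implies (B or A): already at s1 itself, s1 forces (B implies A) or B but s1 does not force B or A.
s2: does not force it.
s3: does not force it.
s4: does not force it.
Worlds forcing the formula: { }.

0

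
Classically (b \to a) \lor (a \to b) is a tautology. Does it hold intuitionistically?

No

This is the Gödel–Dummett linearity axiom, which is not intuitionistically valid.
A Kripke countermodel: worlds u0, u1, u2; order generated by u0 \le u1, u0 \le u2; atoms true at each world — u0:{}; u1:{b}; u2:{a}.
u0 \nVdash (b \to a) \lor (a \to b): neither disjunct is forced at u0.
u0 \nVdash b \to a: at the accessible world u1, u1 \Vdash b but u1 \nVdash a.
u1 lacks atom a, so u1 \nVdash a.
So the root u0 does not force the formula.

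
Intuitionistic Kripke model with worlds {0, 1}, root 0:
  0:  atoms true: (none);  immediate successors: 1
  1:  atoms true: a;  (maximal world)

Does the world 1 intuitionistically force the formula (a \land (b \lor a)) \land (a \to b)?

No

1 \nVdash (a \land (b \lor a)) \land (a \to b) since 1 fails a \to b.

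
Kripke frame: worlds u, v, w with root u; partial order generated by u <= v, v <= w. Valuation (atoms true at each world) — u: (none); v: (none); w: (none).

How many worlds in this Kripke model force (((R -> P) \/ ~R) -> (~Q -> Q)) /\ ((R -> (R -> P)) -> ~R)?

0

u: does not force it — u ||-/- (((R -> P) \/ ~R) -> (~Q -> Q)) /\ ((R -> (R -> P)) -> ~R) since u fails ((R -> P) \/ ~R) -> (~Q -> Q).
v: does not force it — v ||-/- (((R -> P) \/ ~R) -> (~Q -> Q)) /\ ((R -> (R -> P)) -> ~R) since v fails ((R -> P) \/ ~R) -> (~Q -> Q).
w: does not force it.
Worlds forcing the formula: { }.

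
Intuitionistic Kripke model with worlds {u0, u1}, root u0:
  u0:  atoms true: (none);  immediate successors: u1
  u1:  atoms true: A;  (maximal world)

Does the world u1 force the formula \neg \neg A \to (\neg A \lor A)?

Yes

u1 \Vdash \neg \neg A \to (\neg A \lor A): every world accessible from u1 that forces \neg \neg A (namely u1) also forces \neg A \lor A.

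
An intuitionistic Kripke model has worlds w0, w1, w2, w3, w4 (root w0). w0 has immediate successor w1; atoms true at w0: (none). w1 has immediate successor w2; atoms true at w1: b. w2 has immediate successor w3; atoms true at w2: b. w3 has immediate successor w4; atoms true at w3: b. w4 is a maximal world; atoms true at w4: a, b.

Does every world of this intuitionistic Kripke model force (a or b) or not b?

No

Not every world: w0 does not force (a or b) or not b.
w0 does not force (a or b) or not b: neither disjunct is forced at w0.
w0 does not force a or b: neither disjunct is forced at w0.
w0 lacks atom a, so w0 does not force a.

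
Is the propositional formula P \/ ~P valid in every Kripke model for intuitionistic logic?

No

This is the law of excluded middle, which is not intuitionistically valid.
A Kripke countermodel: worlds u0, u1; order generated by u0 <= u1; atoms true at each world — u0:{}; u1:{P}.
u0 ||-/- P \/ ~P: neither disjunct is forced at u0.
u0 lacks atom P, so u0 ||-/- P.
So the root u0 does not force the formula.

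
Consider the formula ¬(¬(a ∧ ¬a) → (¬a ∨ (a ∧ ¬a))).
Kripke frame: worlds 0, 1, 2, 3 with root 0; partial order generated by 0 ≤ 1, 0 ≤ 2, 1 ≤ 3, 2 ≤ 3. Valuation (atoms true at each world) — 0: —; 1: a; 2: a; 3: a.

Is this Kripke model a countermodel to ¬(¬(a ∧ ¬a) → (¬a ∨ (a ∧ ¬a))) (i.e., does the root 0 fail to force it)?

No

0 ⊩ ¬(¬(a ∧ ¬a) → (¬a ∨ (a ∧ ¬a))): no world accessible from 0 forces ¬(a ∧ ¬a) → (¬a ∨ (a ∧ ¬a)).
So the root 0 forces ¬(¬(a ∧ ¬a) → (¬a ∨ (a ∧ ¬a))); the model is not a countermodel.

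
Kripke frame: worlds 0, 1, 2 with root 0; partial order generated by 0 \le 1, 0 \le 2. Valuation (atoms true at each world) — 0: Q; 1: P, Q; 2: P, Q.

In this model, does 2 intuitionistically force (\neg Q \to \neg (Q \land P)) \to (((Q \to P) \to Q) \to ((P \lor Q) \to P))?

Yes

2 \Vdash (\neg Q \to \neg (Q \land P)) \to (((Q \to P) \to Q) \to ((P \lor Q) \to P)): every world accessible from 2 that forces \neg Q \to \neg (Q \land P) (namely 2) also forces ((Q \to P) \to Q) \to ((P \lor Q) \to P).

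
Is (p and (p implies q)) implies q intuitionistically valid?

This is modus ponens in implicational form, which is intuitionistically derivable.
If a world forces p and p implies q, then applying the implication at that world (which is accessible from itself) gives q.

Yes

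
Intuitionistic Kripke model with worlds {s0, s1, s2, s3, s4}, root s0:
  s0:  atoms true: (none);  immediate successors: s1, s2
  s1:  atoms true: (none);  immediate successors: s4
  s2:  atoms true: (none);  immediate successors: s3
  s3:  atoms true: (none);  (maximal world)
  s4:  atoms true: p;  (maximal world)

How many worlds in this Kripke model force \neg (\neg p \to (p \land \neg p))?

2

s0: does not force it — s0 \nVdash \neg (\neg p \to (p \land \neg p)) since s1 is accessible from s0 and s1 \Vdash \neg p \to (p \land \neg p).
s1: does not force it.
s2: forces it.
s3: forces it.
s4: does not force it.
Worlds forcing the formula: {s2, s3}.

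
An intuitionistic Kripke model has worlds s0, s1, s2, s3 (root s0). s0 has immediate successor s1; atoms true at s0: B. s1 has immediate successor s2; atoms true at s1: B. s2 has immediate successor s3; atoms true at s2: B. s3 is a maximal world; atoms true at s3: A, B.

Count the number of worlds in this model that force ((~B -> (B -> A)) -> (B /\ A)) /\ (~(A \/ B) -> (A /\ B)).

s0: does not force it — s0 ||-/- ((~B -> (B -> A)) -> (B /\ A)) /\ (~(A \/ B) -> (A /\ B)) since s0 fails (~B -> (B -> A)) -> (B /\ A).
s1: does not force it — s1 ||-/- ((~B -> (B -> A)) -> (B /\ A)) /\ (~(A \/ B) -> (A /\ B)) since s1 fails (~B -> (B -> A)) -> (B /\ A).
s2: does not force it — s2 ||-/- ((~B -> (B -> A)) -> (B /\ A)) /\ (~(A \/ B) -> (A /\ B)) since s2 fails (~B -> (B -> A)) -> (B /\ A).
s3: forces it.
Worlds forcing the formula: {s3}.

1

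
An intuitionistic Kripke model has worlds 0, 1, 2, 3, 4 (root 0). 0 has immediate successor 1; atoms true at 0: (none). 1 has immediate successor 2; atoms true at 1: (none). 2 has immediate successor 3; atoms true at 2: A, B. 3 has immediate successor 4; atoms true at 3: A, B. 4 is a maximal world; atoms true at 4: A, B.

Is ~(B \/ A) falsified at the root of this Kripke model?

Yes

0 ||-/- ~(B \/ A) since 2 is accessible from 0 and 2 ||- B \/ A.
2 ||- B \/ A via the disjunct B.
So the root 0 does not force ~(B \/ A); the model is a countermodel.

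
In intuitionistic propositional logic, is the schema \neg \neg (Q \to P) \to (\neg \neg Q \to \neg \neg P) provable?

This is the distribution of double negation over implication, which is intuitionistically derivable.
Assume \neg \neg (Q \to P) and \neg \neg Q; suppose \neg P. Then Q \to P would give \neg Q (by contraposition), contradicting \neg \neg Q; so \neg (Q \to P), contradicting \neg \neg (Q \to P). Hence \neg \neg P.

Yes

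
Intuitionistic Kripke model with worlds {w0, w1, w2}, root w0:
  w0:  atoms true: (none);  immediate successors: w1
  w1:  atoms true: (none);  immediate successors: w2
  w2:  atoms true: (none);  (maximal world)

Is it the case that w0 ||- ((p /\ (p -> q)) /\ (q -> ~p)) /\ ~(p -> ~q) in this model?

w0 ||-/- ((p /\ (p -> q)) /\ (q -> ~p)) /\ ~(p -> ~q) since w0 fails (p /\ (p -> q)) /\ (q -> ~p).

No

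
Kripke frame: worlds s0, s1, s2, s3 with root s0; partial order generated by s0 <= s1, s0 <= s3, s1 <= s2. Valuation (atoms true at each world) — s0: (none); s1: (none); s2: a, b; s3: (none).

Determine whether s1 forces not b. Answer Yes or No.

No

s1 does not force not b since s2 is accessible from s1 and s2 forces b.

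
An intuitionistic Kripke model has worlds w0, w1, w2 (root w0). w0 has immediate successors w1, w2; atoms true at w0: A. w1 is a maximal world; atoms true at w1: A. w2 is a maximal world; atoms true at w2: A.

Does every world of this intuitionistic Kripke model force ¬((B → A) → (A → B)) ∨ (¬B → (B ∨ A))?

Yes

w0 ⊩ ¬((B → A) → (A → B)) ∨ (¬B → (B ∨ A)) via the disjunct ¬((B → A) → (A → B)).
Since the root w0 forces ¬((B → A) → (A → B)) ∨ (¬B → (B ∨ A)) and forcing is persistent (monotone upward), every world forces it.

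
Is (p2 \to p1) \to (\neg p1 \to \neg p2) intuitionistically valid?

Yes

This is the forward direction of contraposition, which is intuitionistically derivable.
Assume p2 \to p1 and \neg p1. If p2 held then p1 would follow, contradicting \neg p1; so \neg p2.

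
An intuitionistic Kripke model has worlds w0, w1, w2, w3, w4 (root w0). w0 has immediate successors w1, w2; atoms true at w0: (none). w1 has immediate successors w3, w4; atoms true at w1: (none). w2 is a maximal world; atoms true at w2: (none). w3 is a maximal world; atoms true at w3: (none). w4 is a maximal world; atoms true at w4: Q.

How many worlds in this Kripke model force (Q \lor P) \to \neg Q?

2

w0: does not force it — w0 \nVdash (Q \lor P) \to \neg Q: at the accessible world w4, w4 \Vdash Q \lor P but w4 \nVdash \neg Q.
w1: does not force it.
w2: forces it.
w3: forces it.
w4: does not force it.
Worlds forcing the formula: {w2, w3}.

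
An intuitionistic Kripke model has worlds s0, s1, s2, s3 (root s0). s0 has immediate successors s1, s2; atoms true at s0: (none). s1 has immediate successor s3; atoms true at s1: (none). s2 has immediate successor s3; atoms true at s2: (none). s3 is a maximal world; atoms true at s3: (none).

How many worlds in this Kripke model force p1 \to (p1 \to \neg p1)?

4

s0: forces it.
s1: forces it.
s2: forces it.
s3: forces it.
Worlds forcing the formula: {s0, s1, s2, s3}.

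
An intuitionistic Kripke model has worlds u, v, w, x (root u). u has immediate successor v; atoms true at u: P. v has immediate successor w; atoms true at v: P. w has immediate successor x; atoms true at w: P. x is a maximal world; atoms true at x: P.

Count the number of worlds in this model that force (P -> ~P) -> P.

u: forces it.
v: forces it.
w: forces it.
x: forces it.
Worlds forcing the formula: {u, v, w, x}.

4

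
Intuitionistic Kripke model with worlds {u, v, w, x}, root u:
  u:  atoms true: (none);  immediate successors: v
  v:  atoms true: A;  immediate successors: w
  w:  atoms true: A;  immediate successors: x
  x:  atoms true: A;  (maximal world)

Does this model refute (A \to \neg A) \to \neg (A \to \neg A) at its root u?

u \Vdash (A \to \neg A) \to \neg (A \to \neg A) vacuously: no world accessible from u forces the antecedent A \to \neg A.
So the root u forces (A \to \neg A) \to \neg (A \to \neg A); the model is not a countermodel.

No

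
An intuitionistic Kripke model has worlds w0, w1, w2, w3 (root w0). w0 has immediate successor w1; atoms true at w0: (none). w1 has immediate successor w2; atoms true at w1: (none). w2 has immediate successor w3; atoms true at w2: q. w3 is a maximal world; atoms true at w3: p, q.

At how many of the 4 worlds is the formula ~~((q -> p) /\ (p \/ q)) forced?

4

w0: forces it.
w1: forces it.
w2: forces it.
w3: forces it.
Worlds forcing the formula: {w0, w1, w2, w3}.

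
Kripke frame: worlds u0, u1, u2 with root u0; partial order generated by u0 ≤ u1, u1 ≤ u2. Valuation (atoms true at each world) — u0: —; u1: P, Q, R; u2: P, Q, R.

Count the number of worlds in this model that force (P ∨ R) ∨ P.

2

u0: does not force it — u0 ⊮ (P ∨ R) ∨ P: neither disjunct is forced at u0.
u1: forces it.
u2: forces it.
Worlds forcing the formula: {u1, u2}.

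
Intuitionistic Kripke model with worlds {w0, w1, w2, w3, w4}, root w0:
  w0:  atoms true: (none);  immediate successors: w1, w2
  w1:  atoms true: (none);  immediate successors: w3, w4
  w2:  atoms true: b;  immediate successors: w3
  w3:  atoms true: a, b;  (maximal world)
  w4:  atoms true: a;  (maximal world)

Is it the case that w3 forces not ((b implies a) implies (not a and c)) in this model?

Yes

w3 forces not ((b implies a) implies (not a and c)): no world accessible from w3 forces (b implies a) implies (not a and c).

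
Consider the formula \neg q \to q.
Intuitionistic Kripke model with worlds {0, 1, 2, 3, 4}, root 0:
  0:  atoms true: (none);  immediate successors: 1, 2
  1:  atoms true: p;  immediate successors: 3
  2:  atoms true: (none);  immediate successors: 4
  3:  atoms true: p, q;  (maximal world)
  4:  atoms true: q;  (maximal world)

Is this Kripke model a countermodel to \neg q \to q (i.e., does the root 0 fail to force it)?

0 \Vdash \neg q \to q vacuously: no world accessible from 0 forces the antecedent \neg q.
So the root 0 forces \neg q \to q; the model is not a countermodel.

No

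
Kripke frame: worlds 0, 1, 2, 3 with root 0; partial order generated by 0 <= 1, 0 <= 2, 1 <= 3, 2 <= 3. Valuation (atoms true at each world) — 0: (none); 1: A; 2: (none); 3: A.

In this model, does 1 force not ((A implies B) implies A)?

1 does not force not ((A implies B) implies A) since 1 is accessible from 1 and 1 forces (A implies B) implies A.
1 forces (A implies B) implies A vacuously: no world accessible from 1 forces the antecedent A implies B.

No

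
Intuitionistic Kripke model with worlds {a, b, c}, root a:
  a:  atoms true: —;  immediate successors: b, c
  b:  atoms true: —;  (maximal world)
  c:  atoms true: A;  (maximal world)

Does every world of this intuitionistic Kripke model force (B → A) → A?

No

Not every world: a ⊮ (B → A) → A.
a ⊮ (B → A) → A: already at a itself, a ⊩ B → A but a ⊮ A.
a lacks atom A, so a ⊮ A.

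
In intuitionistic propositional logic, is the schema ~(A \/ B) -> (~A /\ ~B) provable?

This is a constructively valid De Morgan direction (negated disjunction to conjunction of negations), which is intuitionistically derivable.
From ~(A \/ B): if A held then A \/ B would, contradiction — so ~A; similarly ~B.

Yes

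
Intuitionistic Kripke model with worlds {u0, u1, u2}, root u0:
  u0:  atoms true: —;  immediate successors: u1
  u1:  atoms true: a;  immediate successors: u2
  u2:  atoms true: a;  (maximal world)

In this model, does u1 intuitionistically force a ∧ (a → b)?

u1 ⊮ a ∧ (a → b) since u1 fails a → b.

No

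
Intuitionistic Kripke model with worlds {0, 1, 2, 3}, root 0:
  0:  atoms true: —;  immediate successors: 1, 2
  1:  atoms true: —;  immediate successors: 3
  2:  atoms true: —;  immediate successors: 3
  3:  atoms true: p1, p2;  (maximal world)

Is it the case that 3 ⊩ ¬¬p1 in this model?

Yes

3 ⊩ ¬¬p1: no world accessible from 3 forces ¬p1.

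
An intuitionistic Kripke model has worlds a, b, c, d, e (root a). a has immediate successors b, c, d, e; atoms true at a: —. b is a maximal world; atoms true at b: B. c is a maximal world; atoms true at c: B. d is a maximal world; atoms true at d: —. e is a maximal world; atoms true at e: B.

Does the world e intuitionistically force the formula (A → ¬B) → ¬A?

e ⊩ (A → ¬B) → ¬A: every world accessible from e that forces A → ¬B (namely e) also forces ¬A.

Yes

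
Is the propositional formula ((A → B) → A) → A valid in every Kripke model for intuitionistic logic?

This is Peirce's law, which is not intuitionistically valid.
A Kripke countermodel: worlds 0, 1; order generated by 0 ≤ 1; atoms true at each world — 0:{}; 1:{A}.
0 ⊮ ((A → B) → A) → A: already at 0 itself, 0 ⊩ (A → B) → A but 0 ⊮ A.
0 lacks atom A, so 0 ⊮ A.
So the root 0 does not force the formula.

No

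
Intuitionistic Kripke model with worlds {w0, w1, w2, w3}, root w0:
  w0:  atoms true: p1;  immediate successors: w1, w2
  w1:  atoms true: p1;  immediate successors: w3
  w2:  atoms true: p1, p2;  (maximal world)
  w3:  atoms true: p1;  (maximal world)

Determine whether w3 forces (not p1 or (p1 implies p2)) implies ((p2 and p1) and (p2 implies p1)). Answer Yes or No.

Yes

w3 forces (not p1 or (p1 implies p2)) implies ((p2 and p1) and (p2 implies p1)) vacuously: no world accessible from w3 forces the antecedent not p1 or (p1 implies p2).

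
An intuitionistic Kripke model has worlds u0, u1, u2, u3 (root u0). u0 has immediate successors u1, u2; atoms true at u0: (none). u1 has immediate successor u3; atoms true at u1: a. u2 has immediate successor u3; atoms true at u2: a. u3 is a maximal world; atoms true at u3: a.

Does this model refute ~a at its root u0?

Yes

u0 ||-/- ~a since u1 is accessible from u0 and u1 ||- a.
So the root u0 does not force ~a; the model is a countermodel.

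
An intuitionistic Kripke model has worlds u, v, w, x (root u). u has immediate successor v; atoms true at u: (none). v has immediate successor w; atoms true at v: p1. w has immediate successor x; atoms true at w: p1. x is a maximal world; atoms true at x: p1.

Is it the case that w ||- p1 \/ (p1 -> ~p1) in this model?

w ||- p1 \/ (p1 -> ~p1) via the disjunct p1.

Yes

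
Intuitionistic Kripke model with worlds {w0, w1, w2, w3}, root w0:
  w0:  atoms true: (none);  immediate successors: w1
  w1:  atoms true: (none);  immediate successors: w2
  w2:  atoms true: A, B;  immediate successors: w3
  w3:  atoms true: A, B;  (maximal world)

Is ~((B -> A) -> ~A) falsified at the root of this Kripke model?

No

w0 ||- ~((B -> A) -> ~A): no world accessible from w0 forces (B -> A) -> ~A.
So the root w0 forces ~((B -> A) -> ~A); the model is not a countermodel.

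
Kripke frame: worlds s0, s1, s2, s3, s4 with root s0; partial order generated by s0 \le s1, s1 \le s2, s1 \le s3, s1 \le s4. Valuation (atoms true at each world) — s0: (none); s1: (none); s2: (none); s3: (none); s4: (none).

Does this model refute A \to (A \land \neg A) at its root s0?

No

s0 \Vdash A \to (A \land \neg A) vacuously: no world accessible from s0 forces the antecedent A.
So the root s0 forces A \to (A \land \neg A); the model is not a countermodel.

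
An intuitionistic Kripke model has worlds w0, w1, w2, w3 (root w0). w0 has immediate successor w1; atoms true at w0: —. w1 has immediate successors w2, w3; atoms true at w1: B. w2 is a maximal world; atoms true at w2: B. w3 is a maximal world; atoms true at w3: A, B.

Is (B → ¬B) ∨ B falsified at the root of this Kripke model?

Yes

w0 ⊮ (B → ¬B) ∨ B: neither disjunct is forced at w0.
w0 ⊮ B → ¬B: at the accessible world w1, w1 ⊩ B but w1 ⊮ ¬B.
w1 ⊮ ¬B since w1 is accessible from w1 and w1 ⊩ B.
So the root w0 does not force (B → ¬B) ∨ B; the model is a countermodel.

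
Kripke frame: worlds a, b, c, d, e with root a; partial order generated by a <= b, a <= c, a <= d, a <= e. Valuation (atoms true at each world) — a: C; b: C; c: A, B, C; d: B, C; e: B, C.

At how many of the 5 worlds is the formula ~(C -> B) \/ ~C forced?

a: does not force it — a ||-/- ~(C -> B) \/ ~C: neither disjunct is forced at a.
b: forces it.
c: does not force it.
d: does not force it.
e: does not force it.
Worlds forcing the formula: {b}.

1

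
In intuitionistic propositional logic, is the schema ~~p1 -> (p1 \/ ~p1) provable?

No

This is a variant of double-negation elimination (deriving excluded middle from double negation), which is not intuitionistically valid.
A Kripke countermodel: worlds u0, u1; order generated by u0 <= u1; atoms true at each world — u0:{}; u1:{p1}.
u0 ||-/- ~~p1 -> (p1 \/ ~p1): already at u0 itself, u0 ||- ~~p1 but u0 ||-/- p1 \/ ~p1.
u0 ||-/- p1 \/ ~p1: neither disjunct is forced at u0.
u0 lacks atom p1, so u0 ||-/- p1.
So the root u0 does not force the formula.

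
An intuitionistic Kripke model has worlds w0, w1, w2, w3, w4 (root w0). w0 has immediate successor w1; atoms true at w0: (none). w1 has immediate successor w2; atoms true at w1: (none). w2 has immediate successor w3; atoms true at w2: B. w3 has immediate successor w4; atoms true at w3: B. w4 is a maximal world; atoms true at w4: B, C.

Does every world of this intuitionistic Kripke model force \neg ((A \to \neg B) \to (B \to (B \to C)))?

Not every world: w0 \nVdash \neg ((A \to \neg B) \to (B \to (B \to C))).
w0 \nVdash \neg ((A \to \neg B) \to (B \to (B \to C))) since w4 is accessible from w0 and w4 \Vdash (A \to \neg B) \to (B \to (B \to C)).
w4 \Vdash (A \to \neg B) \to (B \to (B \to C)): every world accessible from w4 that forces A \to \neg B (namely w4) also forces B \to (B \to C).

No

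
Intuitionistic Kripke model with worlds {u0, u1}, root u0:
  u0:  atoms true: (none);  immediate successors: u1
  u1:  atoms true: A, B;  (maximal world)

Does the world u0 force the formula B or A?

No

u0 does not force B or A: neither disjunct is forced at u0.
u0 lacks atom B, so u0 does not force B.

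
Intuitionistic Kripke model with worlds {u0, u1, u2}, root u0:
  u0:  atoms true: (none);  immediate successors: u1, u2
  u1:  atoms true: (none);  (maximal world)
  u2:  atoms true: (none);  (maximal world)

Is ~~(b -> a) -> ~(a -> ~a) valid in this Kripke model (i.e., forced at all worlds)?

Not every world: u0 ||-/- ~~(b -> a) -> ~(a -> ~a).
u0 ||-/- ~~(b -> a) -> ~(a -> ~a): already at u0 itself, u0 ||- ~~(b -> a) but u0 ||-/- ~(a -> ~a).
u0 ||-/- ~(a -> ~a) since u0 is accessible from u0 and u0 ||- a -> ~a.
u0 ||- a -> ~a vacuously: no world accessible from u0 forces the antecedent a.

No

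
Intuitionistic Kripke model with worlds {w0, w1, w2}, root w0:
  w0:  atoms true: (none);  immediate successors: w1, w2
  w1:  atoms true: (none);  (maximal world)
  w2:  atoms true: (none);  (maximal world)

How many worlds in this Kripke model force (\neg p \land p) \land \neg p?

w0: does not force it — w0 \nVdash (\neg p \land p) \land \neg p since w0 fails \neg p \land p.
w1: does not force it — w1 \nVdash (\neg p \land p) \land \neg p since w1 fails \neg p \land p.
w2: does not force it.
Worlds forcing the formula: { }.

0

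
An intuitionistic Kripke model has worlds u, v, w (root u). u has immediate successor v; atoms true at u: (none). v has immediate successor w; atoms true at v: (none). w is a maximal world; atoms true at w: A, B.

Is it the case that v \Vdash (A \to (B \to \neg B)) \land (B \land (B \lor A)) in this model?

No

v \nVdash (A \to (B \to \neg B)) \land (B \land (B \lor A)) since v fails A \to (B \to \neg B).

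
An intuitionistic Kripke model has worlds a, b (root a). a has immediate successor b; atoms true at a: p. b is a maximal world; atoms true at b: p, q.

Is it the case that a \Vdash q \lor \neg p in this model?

a \nVdash q \lor \neg p: neither disjunct is forced at a.
a lacks atom q, so a \nVdash q.

No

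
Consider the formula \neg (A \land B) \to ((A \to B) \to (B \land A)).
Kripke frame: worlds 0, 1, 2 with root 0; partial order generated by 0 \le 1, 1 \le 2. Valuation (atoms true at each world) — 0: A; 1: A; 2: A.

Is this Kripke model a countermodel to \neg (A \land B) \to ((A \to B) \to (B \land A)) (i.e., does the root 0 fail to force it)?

No

0 \Vdash \neg (A \land B) \to ((A \to B) \to (B \land A)): every world accessible from 0 that forces \neg (A \land B) (namely 0, 1, 2) also forces (A \to B) \to (B \land A).
So the root 0 forces \neg (A \land B) \to ((A \to B) \to (B \land A)); the model is not a countermodel.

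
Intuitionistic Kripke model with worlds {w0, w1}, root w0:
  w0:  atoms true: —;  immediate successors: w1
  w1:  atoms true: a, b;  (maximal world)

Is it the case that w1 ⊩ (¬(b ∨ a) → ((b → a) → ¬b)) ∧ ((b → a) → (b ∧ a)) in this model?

w1 ⊩ (¬(b ∨ a) → ((b → a) → ¬b)) ∧ ((b → a) → (b ∧ a)) since w1 forces both conjuncts.

Yes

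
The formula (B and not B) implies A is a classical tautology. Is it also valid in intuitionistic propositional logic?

This is an instance of ex falso quodlibet, which is intuitionistically derivable.
No world can force both B and not B, so the antecedent B and not B is never forced and the implication holds vacuously at every world.

Yes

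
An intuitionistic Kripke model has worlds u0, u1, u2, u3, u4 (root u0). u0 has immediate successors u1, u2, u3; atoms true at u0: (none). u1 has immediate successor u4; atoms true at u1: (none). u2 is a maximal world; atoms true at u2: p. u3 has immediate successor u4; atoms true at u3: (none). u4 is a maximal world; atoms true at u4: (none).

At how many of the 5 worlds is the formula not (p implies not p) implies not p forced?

3

u0: does not force it — u0 does not force not (p implies not p) implies not p: at the accessible world u2, u2 forces not (p implies not p) but u2 does not force not p.
u1: forces it.
u2: does not force it — u2 does not force not (p implies not p) implies not p: already at u2 itself, u2 forces not (p implies not p) but u2 does not force not p.
u3: forces it.
u4: forces it.
Worlds forcing the formula: {u1, u3, u4}.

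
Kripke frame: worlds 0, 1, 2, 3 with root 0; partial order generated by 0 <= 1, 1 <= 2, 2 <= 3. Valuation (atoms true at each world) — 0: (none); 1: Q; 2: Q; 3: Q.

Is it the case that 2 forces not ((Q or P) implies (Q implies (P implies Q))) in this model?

2 does not force not ((Q or P) implies (Q implies (P implies Q))) since 2 is accessible from 2 and 2 forces (Q or P) implies (Q implies (P implies Q)).
2 forces (Q or P) implies (Q implies (P implies Q)): every world accessible from 2 that forces Q or P (namely 2, 3) also forces Q implies (P implies Q).

No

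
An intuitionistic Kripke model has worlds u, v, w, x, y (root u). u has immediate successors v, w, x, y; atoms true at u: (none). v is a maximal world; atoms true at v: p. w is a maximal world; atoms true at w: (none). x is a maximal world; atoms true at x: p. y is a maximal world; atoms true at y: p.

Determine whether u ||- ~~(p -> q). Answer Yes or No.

No

u ||-/- ~~(p -> q) since v is accessible from u and v ||- ~(p -> q).
v ||- ~(p -> q): no world accessible from v forces p -> q.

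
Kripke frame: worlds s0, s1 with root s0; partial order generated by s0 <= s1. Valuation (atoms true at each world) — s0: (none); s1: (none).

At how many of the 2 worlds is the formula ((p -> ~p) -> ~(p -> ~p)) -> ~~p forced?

s0: forces it.
s1: forces it.
Worlds forcing the formula: {s0, s1}.

2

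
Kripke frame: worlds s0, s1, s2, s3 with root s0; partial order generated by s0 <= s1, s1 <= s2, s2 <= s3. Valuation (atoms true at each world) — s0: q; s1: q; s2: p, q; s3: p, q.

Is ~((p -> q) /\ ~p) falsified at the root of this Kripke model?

No

s0 ||- ~((p -> q) /\ ~p): no world accessible from s0 forces (p -> q) /\ ~p.
So the root s0 forces ~((p -> q) /\ ~p); the model is not a countermodel.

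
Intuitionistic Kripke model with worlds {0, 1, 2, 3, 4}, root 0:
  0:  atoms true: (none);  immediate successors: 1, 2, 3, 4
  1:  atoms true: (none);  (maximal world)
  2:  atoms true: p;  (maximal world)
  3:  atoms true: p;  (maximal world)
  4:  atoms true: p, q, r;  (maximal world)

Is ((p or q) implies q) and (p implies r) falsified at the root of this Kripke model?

Yes

0 does not force ((p or q) implies q) and (p implies r) since 0 fails (p or q) implies q.
So the root 0 does not force ((p or q) implies q) and (p implies r); the model is a countermodel.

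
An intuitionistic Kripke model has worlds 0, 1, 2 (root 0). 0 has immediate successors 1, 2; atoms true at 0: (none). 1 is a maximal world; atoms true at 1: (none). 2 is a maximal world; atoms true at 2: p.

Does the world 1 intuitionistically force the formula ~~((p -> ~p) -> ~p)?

1 ||- ~~((p -> ~p) -> ~p): no world accessible from 1 forces ~((p -> ~p) -> ~p).

Yes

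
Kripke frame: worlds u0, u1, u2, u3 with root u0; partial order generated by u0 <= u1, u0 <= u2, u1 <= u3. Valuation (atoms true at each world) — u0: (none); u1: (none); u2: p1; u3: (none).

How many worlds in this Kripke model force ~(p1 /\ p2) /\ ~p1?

2

u0: does not force it — u0 ||-/- ~(p1 /\ p2) /\ ~p1 since u0 fails ~p1.
u1: forces it.
u2: does not force it — u2 ||-/- ~(p1 /\ p2) /\ ~p1 since u2 fails ~p1.
u3: forces it.
Worlds forcing the formula: {u1, u3}.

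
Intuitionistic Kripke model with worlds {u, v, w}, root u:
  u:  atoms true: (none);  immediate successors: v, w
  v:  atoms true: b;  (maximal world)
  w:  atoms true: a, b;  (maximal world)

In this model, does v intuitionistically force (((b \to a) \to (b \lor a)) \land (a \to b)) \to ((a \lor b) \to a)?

No

v \nVdash (((b \to a) \to (b \lor a)) \land (a \to b)) \to ((a \lor b) \to a): already at v itself, v \Vdash ((b \to a) \to (b \lor a)) \land (a \to b) but v \nVdash (a \lor b) \to a.
v \nVdash (a \lor b) \to a: already at v itself, v \Vdash a \lor b but v \nVdash a.
v lacks atom a, so v \nVdash a.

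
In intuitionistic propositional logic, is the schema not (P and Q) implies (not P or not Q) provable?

This is the constructively invalid direction of De Morgan's law for conjunction, which is not intuitionistically valid.
A Kripke countermodel: worlds u0, u1, u2; order generated by u0 <= u1, u0 <= u2; atoms true at each world — u0:{}; u1:{P}; u2:{Q}.
u0 does not force not (P and Q) implies (not P or not Q): already at u0 itself, u0 forces not (P and Q) but u0 does not force not P or not Q.
u0 does not force not P or not Q: neither disjunct is forced at u0.
u0 does not force not P since u1 is accessible from u0 and u1 forces P.
So the root u0 does not force the formula.

No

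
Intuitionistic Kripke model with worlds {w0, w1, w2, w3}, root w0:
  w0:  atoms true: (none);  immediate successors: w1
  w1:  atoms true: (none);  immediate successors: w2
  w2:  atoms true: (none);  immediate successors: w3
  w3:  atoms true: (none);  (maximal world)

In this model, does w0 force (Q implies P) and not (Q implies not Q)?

No

w0 does not force (Q implies P) and not (Q implies not Q) since w0 fails not (Q implies not Q).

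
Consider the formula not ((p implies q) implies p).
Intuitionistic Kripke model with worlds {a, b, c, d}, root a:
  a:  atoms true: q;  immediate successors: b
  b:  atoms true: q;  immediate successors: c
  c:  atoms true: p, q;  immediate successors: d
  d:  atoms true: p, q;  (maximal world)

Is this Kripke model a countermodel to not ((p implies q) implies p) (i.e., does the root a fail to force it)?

Yes

a does not force not ((p implies q) implies p) since c is accessible from a and c forces (p implies q) implies p.
c forces (p implies q) implies p: every world accessible from c that forces p implies q (namely c, d) also forces p.
So the root a does not force not ((p implies q) implies p); the model is a countermodel.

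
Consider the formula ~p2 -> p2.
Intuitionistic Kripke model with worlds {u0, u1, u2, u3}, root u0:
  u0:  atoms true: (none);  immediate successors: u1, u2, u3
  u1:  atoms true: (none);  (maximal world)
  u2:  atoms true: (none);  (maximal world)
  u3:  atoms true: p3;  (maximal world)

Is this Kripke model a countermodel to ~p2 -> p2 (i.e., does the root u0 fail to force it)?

Yes

u0 ||-/- ~p2 -> p2: already at u0 itself, u0 ||- ~p2 but u0 ||-/- p2.
u0 lacks atom p2, so u0 ||-/- p2.
So the root u0 does not force ~p2 -> p2; the model is a countermodel.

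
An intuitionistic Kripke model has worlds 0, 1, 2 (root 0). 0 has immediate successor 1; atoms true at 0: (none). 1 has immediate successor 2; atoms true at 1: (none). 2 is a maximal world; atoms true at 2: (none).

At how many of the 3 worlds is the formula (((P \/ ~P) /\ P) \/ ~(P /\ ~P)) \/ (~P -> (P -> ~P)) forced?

3

0: forces it.
1: forces it.
2: forces it.
Worlds forcing the formula: {0, 1, 2}.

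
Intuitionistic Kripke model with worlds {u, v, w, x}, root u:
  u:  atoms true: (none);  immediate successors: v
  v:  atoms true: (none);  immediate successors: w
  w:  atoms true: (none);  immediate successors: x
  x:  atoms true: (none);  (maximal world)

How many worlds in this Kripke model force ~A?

u: forces it.
v: forces it.
w: forces it.
x: forces it.
Worlds forcing the formula: {u, v, w, x}.

4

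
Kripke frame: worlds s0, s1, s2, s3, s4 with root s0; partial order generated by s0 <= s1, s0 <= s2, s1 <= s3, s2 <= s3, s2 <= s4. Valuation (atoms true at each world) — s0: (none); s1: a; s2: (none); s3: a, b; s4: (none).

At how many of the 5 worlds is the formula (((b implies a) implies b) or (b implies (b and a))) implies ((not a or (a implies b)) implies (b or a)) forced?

2

s0: does not force it — s0 does not force (((b implies a) implies b) or (b implies (b and a))) implies ((not a or (a implies b)) implies (b or a)): already at s0 itself, s0 forces ((b implies a) implies b) or (b implies (b and a)) but s0 does not force (not a or (a implies b)) implies (b or a).
s1: forces it.
s2: does not force it — s2 does not force (((b implies a) implies b) or (b implies (b and a))) implies ((not a or (a implies b)) implies (b or a)): already at s2 itself, s2 forces ((b implies a) implies b) or (b implies (b and a)) but s2 does not force (not a or (a implies b)) implies (b or a).
s3: forces it.
s4: does not force it.
Worlds forcing the formula: {s1, s3}.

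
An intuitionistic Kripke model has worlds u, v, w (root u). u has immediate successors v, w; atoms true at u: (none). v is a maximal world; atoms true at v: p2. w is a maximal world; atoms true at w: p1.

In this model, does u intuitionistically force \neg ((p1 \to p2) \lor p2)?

u \nVdash \neg ((p1 \to p2) \lor p2) since v is accessible from u and v \Vdash (p1 \to p2) \lor p2.
v \Vdash (p1 \to p2) \lor p2 via the disjunct p1 \to p2.

No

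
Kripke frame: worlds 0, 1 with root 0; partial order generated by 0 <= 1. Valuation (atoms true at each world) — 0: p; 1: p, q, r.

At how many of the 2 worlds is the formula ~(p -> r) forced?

0

0: does not force it — 0 ||-/- ~(p -> r) since 1 is accessible from 0 and 1 ||- p -> r.
1: does not force it — 1 ||-/- ~(p -> r) since 1 is accessible from 1 and 1 ||- p -> r.
Worlds forcing the formula: { }.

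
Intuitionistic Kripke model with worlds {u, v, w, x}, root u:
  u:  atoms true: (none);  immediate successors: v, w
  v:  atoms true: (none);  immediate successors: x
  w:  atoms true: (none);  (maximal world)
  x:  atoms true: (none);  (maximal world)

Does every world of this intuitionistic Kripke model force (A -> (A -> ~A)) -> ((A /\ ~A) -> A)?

Yes

u ||- (A -> (A -> ~A)) -> ((A /\ ~A) -> A): every world accessible from u that forces A -> (A -> ~A) (namely u, v, w, x) also forces (A /\ ~A) -> A.
Since the root u forces (A -> (A -> ~A)) -> ((A /\ ~A) -> A) and forcing is persistent (monotone upward), every world forces it.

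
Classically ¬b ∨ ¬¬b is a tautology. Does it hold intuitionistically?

No

This is the weak law of excluded middle, which is not intuitionistically valid.
A Kripke countermodel: worlds w0, w1, w2; order generated by w0 ≤ w1, w0 ≤ w2; atoms true at each world — w0:{}; w1:{b}; w2:{}.
w0 ⊮ ¬b ∨ ¬¬b: neither disjunct is forced at w0.
w0 ⊮ ¬b since w1 is accessible from w0 and w1 ⊩ b.
So the root w0 does not force the formula.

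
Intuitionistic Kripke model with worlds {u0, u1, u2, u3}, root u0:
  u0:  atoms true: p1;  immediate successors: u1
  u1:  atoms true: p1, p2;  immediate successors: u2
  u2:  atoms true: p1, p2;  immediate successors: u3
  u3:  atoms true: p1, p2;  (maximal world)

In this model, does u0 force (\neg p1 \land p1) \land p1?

u0 \nVdash (\neg p1 \land p1) \land p1 since u0 fails \neg p1 \land p1.

No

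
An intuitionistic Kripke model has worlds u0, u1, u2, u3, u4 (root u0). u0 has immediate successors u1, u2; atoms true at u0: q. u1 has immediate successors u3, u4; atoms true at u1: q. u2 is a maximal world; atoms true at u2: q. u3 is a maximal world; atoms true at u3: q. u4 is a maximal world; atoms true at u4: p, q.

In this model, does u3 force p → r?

u3 ⊩ p → r vacuously: no world accessible from u3 forces the antecedent p.

Yes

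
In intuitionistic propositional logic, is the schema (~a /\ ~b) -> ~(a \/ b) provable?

Yes

This is a constructively valid De Morgan direction (conjunction of negations to negated disjunction), which is intuitionistically derivable.
If both ~a and ~b hold at a world, no accessible world forces a or forces b, so none forces a \/ b.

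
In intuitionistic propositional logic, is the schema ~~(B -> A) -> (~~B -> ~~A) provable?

Yes

This is the distribution of double negation over implication, which is intuitionistically derivable.
Assume ~~(B -> A) and ~~B; suppose ~A. Then B -> A would give ~B (by contraposition), contradicting ~~B; so ~(B -> A), contradicting ~~(B -> A). Hence ~~A.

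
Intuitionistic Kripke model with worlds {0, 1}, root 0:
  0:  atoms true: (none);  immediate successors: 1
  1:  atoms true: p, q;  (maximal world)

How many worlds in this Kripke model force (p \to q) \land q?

1

0: does not force it — 0 \nVdash (p \to q) \land q since 0 fails q.
1: forces it.
Worlds forcing the formula: {1}.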